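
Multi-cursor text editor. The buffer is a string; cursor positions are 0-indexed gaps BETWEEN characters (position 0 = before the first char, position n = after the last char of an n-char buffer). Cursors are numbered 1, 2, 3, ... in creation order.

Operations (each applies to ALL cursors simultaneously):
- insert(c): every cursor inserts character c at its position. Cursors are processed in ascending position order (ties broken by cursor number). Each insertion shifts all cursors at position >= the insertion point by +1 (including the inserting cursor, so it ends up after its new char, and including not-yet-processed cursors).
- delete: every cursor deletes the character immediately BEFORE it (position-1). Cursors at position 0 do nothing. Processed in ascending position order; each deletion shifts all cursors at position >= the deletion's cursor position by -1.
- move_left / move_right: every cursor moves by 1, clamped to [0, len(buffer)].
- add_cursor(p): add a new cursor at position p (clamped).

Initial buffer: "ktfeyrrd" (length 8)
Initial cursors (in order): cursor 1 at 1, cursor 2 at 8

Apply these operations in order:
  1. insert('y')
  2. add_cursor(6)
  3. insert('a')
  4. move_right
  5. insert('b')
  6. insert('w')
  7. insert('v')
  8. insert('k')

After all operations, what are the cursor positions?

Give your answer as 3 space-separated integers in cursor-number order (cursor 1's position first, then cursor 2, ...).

Answer: 8 25 17

Derivation:
After op 1 (insert('y')): buffer="kytfeyrrdy" (len 10), cursors c1@2 c2@10, authorship .1.......2
After op 2 (add_cursor(6)): buffer="kytfeyrrdy" (len 10), cursors c1@2 c3@6 c2@10, authorship .1.......2
After op 3 (insert('a')): buffer="kyatfeyarrdya" (len 13), cursors c1@3 c3@8 c2@13, authorship .11....3...22
After op 4 (move_right): buffer="kyatfeyarrdya" (len 13), cursors c1@4 c3@9 c2@13, authorship .11....3...22
After op 5 (insert('b')): buffer="kyatbfeyarbrdyab" (len 16), cursors c1@5 c3@11 c2@16, authorship .11.1...3.3..222
After op 6 (insert('w')): buffer="kyatbwfeyarbwrdyabw" (len 19), cursors c1@6 c3@13 c2@19, authorship .11.11...3.33..2222
After op 7 (insert('v')): buffer="kyatbwvfeyarbwvrdyabwv" (len 22), cursors c1@7 c3@15 c2@22, authorship .11.111...3.333..22222
After op 8 (insert('k')): buffer="kyatbwvkfeyarbwvkrdyabwvk" (len 25), cursors c1@8 c3@17 c2@25, authorship .11.1111...3.3333..222222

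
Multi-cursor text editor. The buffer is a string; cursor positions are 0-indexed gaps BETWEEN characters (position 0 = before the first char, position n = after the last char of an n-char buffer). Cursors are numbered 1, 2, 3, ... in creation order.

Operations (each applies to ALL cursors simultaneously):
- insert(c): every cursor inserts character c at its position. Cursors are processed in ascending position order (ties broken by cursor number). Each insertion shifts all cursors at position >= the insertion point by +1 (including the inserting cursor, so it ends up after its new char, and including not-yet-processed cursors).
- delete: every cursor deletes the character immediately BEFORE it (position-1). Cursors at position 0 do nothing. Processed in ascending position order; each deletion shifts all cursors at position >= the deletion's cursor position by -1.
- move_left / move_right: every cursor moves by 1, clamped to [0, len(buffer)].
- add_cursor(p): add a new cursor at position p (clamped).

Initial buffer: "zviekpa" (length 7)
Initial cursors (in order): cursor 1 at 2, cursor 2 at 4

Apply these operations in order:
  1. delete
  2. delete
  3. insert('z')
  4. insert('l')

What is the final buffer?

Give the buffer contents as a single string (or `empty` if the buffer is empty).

Answer: zzllkpa

Derivation:
After op 1 (delete): buffer="zikpa" (len 5), cursors c1@1 c2@2, authorship .....
After op 2 (delete): buffer="kpa" (len 3), cursors c1@0 c2@0, authorship ...
After op 3 (insert('z')): buffer="zzkpa" (len 5), cursors c1@2 c2@2, authorship 12...
After op 4 (insert('l')): buffer="zzllkpa" (len 7), cursors c1@4 c2@4, authorship 1212...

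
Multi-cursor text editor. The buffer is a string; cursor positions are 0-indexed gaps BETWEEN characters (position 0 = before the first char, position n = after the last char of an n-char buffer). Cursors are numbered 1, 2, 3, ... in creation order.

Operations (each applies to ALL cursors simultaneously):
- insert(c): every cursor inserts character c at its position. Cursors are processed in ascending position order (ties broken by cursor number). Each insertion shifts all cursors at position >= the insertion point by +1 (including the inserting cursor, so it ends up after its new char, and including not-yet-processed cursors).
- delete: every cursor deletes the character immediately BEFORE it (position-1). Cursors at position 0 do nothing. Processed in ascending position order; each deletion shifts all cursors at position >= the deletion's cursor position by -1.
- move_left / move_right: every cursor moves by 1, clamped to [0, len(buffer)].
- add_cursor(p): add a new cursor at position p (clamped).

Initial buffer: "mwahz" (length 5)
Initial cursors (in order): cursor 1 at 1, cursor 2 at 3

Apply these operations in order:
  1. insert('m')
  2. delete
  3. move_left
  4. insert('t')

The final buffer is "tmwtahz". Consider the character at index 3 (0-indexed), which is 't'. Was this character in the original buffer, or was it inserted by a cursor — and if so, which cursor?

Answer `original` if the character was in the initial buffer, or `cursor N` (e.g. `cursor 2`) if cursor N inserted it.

After op 1 (insert('m')): buffer="mmwamhz" (len 7), cursors c1@2 c2@5, authorship .1..2..
After op 2 (delete): buffer="mwahz" (len 5), cursors c1@1 c2@3, authorship .....
After op 3 (move_left): buffer="mwahz" (len 5), cursors c1@0 c2@2, authorship .....
After op 4 (insert('t')): buffer="tmwtahz" (len 7), cursors c1@1 c2@4, authorship 1..2...
Authorship (.=original, N=cursor N): 1 . . 2 . . .
Index 3: author = 2

Answer: cursor 2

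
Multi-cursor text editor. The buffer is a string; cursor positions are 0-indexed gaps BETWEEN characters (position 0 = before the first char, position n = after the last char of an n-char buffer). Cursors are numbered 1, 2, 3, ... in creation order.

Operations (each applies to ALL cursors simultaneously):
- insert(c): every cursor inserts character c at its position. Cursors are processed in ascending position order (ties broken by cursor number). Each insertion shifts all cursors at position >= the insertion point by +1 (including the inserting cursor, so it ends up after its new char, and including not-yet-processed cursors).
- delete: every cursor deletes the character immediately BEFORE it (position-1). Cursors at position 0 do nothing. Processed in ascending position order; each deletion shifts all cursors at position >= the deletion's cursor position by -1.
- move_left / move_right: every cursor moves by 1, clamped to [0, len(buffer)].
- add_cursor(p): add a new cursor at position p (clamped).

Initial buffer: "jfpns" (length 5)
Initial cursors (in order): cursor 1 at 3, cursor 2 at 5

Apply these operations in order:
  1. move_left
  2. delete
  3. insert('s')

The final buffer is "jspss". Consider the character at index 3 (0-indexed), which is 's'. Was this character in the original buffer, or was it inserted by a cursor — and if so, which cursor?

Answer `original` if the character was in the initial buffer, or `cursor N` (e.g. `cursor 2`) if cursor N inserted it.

Answer: cursor 2

Derivation:
After op 1 (move_left): buffer="jfpns" (len 5), cursors c1@2 c2@4, authorship .....
After op 2 (delete): buffer="jps" (len 3), cursors c1@1 c2@2, authorship ...
After op 3 (insert('s')): buffer="jspss" (len 5), cursors c1@2 c2@4, authorship .1.2.
Authorship (.=original, N=cursor N): . 1 . 2 .
Index 3: author = 2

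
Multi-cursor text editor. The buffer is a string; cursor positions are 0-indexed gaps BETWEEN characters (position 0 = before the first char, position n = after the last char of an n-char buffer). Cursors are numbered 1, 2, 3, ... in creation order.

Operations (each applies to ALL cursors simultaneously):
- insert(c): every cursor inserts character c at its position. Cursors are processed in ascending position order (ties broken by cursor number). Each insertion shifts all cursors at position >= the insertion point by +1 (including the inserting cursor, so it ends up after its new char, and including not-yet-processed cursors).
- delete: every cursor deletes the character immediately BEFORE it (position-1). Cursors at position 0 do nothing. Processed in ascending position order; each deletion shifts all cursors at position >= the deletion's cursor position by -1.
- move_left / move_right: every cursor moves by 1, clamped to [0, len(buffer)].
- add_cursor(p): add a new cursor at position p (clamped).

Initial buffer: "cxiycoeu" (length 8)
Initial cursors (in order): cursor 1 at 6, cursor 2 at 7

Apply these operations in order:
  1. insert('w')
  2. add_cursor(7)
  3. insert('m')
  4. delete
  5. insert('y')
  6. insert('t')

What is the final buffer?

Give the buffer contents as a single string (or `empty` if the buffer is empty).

After op 1 (insert('w')): buffer="cxiycowewu" (len 10), cursors c1@7 c2@9, authorship ......1.2.
After op 2 (add_cursor(7)): buffer="cxiycowewu" (len 10), cursors c1@7 c3@7 c2@9, authorship ......1.2.
After op 3 (insert('m')): buffer="cxiycowmmewmu" (len 13), cursors c1@9 c3@9 c2@12, authorship ......113.22.
After op 4 (delete): buffer="cxiycowewu" (len 10), cursors c1@7 c3@7 c2@9, authorship ......1.2.
After op 5 (insert('y')): buffer="cxiycowyyewyu" (len 13), cursors c1@9 c3@9 c2@12, authorship ......113.22.
After op 6 (insert('t')): buffer="cxiycowyyttewytu" (len 16), cursors c1@11 c3@11 c2@15, authorship ......11313.222.

Answer: cxiycowyyttewytu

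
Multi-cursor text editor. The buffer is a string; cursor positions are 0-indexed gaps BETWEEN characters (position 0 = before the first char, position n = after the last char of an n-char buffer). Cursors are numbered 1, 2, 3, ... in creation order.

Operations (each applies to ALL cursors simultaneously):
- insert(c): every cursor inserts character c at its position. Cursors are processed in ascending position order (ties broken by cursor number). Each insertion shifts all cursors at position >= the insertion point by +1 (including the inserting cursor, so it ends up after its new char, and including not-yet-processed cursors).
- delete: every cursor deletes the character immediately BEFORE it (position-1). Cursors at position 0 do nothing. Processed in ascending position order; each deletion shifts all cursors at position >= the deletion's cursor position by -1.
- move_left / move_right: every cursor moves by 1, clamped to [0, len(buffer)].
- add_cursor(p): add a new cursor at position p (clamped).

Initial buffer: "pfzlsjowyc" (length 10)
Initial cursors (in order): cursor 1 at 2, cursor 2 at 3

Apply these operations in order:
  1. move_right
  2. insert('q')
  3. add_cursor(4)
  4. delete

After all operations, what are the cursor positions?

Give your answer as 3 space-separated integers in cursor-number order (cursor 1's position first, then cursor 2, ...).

After op 1 (move_right): buffer="pfzlsjowyc" (len 10), cursors c1@3 c2@4, authorship ..........
After op 2 (insert('q')): buffer="pfzqlqsjowyc" (len 12), cursors c1@4 c2@6, authorship ...1.2......
After op 3 (add_cursor(4)): buffer="pfzqlqsjowyc" (len 12), cursors c1@4 c3@4 c2@6, authorship ...1.2......
After op 4 (delete): buffer="pflsjowyc" (len 9), cursors c1@2 c3@2 c2@3, authorship .........

Answer: 2 3 2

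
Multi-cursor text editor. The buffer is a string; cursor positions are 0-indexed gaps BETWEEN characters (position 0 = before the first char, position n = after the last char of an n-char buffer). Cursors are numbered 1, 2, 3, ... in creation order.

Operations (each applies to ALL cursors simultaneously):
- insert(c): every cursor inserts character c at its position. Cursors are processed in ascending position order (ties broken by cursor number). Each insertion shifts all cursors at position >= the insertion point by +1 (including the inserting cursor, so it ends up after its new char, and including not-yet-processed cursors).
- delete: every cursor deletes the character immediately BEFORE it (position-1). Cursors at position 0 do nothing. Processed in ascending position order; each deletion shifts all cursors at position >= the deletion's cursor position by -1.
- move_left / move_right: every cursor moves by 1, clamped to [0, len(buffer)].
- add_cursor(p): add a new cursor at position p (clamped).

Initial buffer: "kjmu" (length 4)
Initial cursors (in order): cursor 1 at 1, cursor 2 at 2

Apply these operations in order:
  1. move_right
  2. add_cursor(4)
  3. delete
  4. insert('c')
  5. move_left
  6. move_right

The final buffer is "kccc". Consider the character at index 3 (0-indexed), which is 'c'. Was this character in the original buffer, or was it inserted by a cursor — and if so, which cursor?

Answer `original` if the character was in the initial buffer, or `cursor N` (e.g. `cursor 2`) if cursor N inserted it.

After op 1 (move_right): buffer="kjmu" (len 4), cursors c1@2 c2@3, authorship ....
After op 2 (add_cursor(4)): buffer="kjmu" (len 4), cursors c1@2 c2@3 c3@4, authorship ....
After op 3 (delete): buffer="k" (len 1), cursors c1@1 c2@1 c3@1, authorship .
After op 4 (insert('c')): buffer="kccc" (len 4), cursors c1@4 c2@4 c3@4, authorship .123
After op 5 (move_left): buffer="kccc" (len 4), cursors c1@3 c2@3 c3@3, authorship .123
After op 6 (move_right): buffer="kccc" (len 4), cursors c1@4 c2@4 c3@4, authorship .123
Authorship (.=original, N=cursor N): . 1 2 3
Index 3: author = 3

Answer: cursor 3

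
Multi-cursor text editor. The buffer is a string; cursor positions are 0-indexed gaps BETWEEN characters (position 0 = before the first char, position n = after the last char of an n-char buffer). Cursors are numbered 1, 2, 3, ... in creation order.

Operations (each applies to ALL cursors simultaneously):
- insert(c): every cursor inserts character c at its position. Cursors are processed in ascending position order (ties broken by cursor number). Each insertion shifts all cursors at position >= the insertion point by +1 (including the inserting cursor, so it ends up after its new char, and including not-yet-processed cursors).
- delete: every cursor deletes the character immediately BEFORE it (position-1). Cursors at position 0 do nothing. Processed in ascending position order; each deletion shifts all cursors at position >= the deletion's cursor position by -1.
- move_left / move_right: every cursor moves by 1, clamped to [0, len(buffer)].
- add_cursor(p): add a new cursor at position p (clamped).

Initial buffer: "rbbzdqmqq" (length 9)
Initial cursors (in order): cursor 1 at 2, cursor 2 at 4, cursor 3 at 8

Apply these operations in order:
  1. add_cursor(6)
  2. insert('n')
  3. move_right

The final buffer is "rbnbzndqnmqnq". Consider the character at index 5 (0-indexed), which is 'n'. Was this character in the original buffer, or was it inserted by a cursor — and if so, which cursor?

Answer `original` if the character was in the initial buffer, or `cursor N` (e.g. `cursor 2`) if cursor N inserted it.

After op 1 (add_cursor(6)): buffer="rbbzdqmqq" (len 9), cursors c1@2 c2@4 c4@6 c3@8, authorship .........
After op 2 (insert('n')): buffer="rbnbzndqnmqnq" (len 13), cursors c1@3 c2@6 c4@9 c3@12, authorship ..1..2..4..3.
After op 3 (move_right): buffer="rbnbzndqnmqnq" (len 13), cursors c1@4 c2@7 c4@10 c3@13, authorship ..1..2..4..3.
Authorship (.=original, N=cursor N): . . 1 . . 2 . . 4 . . 3 .
Index 5: author = 2

Answer: cursor 2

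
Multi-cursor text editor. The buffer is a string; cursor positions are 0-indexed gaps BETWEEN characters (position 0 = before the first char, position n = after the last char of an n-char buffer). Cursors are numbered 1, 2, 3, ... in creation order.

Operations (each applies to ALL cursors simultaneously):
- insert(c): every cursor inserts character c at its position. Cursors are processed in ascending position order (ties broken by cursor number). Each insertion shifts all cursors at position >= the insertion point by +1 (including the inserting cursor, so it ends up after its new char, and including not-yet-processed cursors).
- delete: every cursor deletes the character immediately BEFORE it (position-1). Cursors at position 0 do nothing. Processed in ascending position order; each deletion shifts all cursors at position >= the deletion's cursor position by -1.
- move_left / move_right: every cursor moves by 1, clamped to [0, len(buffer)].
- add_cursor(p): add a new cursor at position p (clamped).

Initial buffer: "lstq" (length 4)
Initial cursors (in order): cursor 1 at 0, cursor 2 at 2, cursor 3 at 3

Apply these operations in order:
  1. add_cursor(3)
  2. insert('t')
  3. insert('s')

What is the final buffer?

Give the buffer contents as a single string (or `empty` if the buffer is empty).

After op 1 (add_cursor(3)): buffer="lstq" (len 4), cursors c1@0 c2@2 c3@3 c4@3, authorship ....
After op 2 (insert('t')): buffer="tlsttttq" (len 8), cursors c1@1 c2@4 c3@7 c4@7, authorship 1..2.34.
After op 3 (insert('s')): buffer="tslststttssq" (len 12), cursors c1@2 c2@6 c3@11 c4@11, authorship 11..22.3434.

Answer: tslststttssq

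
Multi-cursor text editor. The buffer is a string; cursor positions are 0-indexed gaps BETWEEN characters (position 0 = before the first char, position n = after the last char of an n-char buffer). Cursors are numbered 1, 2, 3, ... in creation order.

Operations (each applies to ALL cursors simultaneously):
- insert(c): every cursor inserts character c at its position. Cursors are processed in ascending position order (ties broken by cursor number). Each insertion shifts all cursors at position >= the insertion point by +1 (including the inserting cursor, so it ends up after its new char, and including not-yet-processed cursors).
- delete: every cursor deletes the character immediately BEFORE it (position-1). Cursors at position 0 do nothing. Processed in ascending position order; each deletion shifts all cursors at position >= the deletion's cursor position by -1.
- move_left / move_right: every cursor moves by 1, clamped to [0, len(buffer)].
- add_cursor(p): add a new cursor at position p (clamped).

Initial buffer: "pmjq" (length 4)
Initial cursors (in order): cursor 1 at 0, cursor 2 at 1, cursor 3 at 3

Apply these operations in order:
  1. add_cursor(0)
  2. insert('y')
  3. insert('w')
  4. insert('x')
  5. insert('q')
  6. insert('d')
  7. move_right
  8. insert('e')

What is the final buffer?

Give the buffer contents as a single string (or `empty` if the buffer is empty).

After op 1 (add_cursor(0)): buffer="pmjq" (len 4), cursors c1@0 c4@0 c2@1 c3@3, authorship ....
After op 2 (insert('y')): buffer="yypymjyq" (len 8), cursors c1@2 c4@2 c2@4 c3@7, authorship 14.2..3.
After op 3 (insert('w')): buffer="yywwpywmjywq" (len 12), cursors c1@4 c4@4 c2@7 c3@11, authorship 1414.22..33.
After op 4 (insert('x')): buffer="yywwxxpywxmjywxq" (len 16), cursors c1@6 c4@6 c2@10 c3@15, authorship 141414.222..333.
After op 5 (insert('q')): buffer="yywwxxqqpywxqmjywxqq" (len 20), cursors c1@8 c4@8 c2@13 c3@19, authorship 14141414.2222..3333.
After op 6 (insert('d')): buffer="yywwxxqqddpywxqdmjywxqdq" (len 24), cursors c1@10 c4@10 c2@16 c3@23, authorship 1414141414.22222..33333.
After op 7 (move_right): buffer="yywwxxqqddpywxqdmjywxqdq" (len 24), cursors c1@11 c4@11 c2@17 c3@24, authorship 1414141414.22222..33333.
After op 8 (insert('e')): buffer="yywwxxqqddpeeywxqdmejywxqdqe" (len 28), cursors c1@13 c4@13 c2@20 c3@28, authorship 1414141414.1422222.2.33333.3

Answer: yywwxxqqddpeeywxqdmejywxqdqe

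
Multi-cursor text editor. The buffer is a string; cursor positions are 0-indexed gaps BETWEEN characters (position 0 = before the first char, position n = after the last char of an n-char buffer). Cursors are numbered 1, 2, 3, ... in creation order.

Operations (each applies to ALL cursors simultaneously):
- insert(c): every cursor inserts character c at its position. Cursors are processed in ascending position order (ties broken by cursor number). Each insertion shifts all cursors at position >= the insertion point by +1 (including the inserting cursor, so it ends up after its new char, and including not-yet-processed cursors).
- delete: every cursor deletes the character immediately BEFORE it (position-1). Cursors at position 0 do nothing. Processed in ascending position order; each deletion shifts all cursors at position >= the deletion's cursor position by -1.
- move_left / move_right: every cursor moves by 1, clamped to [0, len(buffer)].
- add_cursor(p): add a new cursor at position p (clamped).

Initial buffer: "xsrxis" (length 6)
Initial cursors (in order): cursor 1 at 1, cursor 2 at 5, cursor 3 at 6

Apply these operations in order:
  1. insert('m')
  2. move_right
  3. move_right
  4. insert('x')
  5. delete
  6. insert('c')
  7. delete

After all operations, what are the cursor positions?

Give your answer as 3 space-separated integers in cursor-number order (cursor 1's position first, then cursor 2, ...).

Answer: 4 9 9

Derivation:
After op 1 (insert('m')): buffer="xmsrximsm" (len 9), cursors c1@2 c2@7 c3@9, authorship .1....2.3
After op 2 (move_right): buffer="xmsrximsm" (len 9), cursors c1@3 c2@8 c3@9, authorship .1....2.3
After op 3 (move_right): buffer="xmsrximsm" (len 9), cursors c1@4 c2@9 c3@9, authorship .1....2.3
After op 4 (insert('x')): buffer="xmsrxximsmxx" (len 12), cursors c1@5 c2@12 c3@12, authorship .1..1..2.323
After op 5 (delete): buffer="xmsrximsm" (len 9), cursors c1@4 c2@9 c3@9, authorship .1....2.3
After op 6 (insert('c')): buffer="xmsrcximsmcc" (len 12), cursors c1@5 c2@12 c3@12, authorship .1..1..2.323
After op 7 (delete): buffer="xmsrximsm" (len 9), cursors c1@4 c2@9 c3@9, authorship .1....2.3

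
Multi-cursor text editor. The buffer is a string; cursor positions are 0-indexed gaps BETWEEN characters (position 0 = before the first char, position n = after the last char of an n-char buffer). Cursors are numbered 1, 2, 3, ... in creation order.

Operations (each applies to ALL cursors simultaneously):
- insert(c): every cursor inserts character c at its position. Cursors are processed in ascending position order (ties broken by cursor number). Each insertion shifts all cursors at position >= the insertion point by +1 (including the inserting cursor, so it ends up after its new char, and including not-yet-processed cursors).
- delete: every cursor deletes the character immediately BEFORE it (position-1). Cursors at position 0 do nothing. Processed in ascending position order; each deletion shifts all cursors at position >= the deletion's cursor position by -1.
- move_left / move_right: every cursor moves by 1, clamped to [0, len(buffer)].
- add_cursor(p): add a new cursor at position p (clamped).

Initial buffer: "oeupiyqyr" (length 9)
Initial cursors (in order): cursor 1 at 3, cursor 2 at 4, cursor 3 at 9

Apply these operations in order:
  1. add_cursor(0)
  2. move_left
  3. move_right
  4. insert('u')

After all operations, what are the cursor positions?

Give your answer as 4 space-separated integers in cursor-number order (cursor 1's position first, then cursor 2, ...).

Answer: 5 7 13 2

Derivation:
After op 1 (add_cursor(0)): buffer="oeupiyqyr" (len 9), cursors c4@0 c1@3 c2@4 c3@9, authorship .........
After op 2 (move_left): buffer="oeupiyqyr" (len 9), cursors c4@0 c1@2 c2@3 c3@8, authorship .........
After op 3 (move_right): buffer="oeupiyqyr" (len 9), cursors c4@1 c1@3 c2@4 c3@9, authorship .........
After op 4 (insert('u')): buffer="oueuupuiyqyru" (len 13), cursors c4@2 c1@5 c2@7 c3@13, authorship .4..1.2.....3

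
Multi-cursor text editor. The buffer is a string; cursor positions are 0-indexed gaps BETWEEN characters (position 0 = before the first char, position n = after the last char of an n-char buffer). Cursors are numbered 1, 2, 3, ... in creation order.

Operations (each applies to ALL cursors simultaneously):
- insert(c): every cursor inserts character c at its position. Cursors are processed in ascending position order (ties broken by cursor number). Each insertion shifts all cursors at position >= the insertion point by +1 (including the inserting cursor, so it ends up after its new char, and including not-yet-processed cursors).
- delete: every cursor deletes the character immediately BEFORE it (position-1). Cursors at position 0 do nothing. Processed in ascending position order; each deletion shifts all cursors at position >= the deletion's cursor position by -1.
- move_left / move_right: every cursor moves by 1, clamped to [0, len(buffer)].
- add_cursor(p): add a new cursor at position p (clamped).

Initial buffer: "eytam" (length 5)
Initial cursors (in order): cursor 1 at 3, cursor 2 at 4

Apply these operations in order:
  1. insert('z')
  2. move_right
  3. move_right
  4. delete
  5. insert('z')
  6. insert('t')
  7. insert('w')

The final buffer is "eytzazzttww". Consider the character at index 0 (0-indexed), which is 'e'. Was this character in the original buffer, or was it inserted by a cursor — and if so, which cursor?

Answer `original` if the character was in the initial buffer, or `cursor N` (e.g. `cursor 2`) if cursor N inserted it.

After op 1 (insert('z')): buffer="eytzazm" (len 7), cursors c1@4 c2@6, authorship ...1.2.
After op 2 (move_right): buffer="eytzazm" (len 7), cursors c1@5 c2@7, authorship ...1.2.
After op 3 (move_right): buffer="eytzazm" (len 7), cursors c1@6 c2@7, authorship ...1.2.
After op 4 (delete): buffer="eytza" (len 5), cursors c1@5 c2@5, authorship ...1.
After op 5 (insert('z')): buffer="eytzazz" (len 7), cursors c1@7 c2@7, authorship ...1.12
After op 6 (insert('t')): buffer="eytzazztt" (len 9), cursors c1@9 c2@9, authorship ...1.1212
After op 7 (insert('w')): buffer="eytzazzttww" (len 11), cursors c1@11 c2@11, authorship ...1.121212
Authorship (.=original, N=cursor N): . . . 1 . 1 2 1 2 1 2
Index 0: author = original

Answer: original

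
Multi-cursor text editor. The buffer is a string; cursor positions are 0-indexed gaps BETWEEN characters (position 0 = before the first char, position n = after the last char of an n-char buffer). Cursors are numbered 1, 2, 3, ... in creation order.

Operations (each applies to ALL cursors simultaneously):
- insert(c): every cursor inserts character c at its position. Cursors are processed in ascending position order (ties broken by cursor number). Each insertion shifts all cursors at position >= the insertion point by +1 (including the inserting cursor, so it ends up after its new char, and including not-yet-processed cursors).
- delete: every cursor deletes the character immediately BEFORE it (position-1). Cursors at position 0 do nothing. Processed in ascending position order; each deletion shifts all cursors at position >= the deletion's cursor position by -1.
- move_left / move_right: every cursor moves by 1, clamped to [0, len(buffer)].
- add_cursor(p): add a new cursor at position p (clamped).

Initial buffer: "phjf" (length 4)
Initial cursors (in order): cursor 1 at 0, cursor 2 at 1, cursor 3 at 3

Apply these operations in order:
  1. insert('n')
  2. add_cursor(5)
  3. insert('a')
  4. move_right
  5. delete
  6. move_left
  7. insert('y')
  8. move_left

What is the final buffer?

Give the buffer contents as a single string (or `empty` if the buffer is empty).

After op 1 (insert('n')): buffer="npnhjnf" (len 7), cursors c1@1 c2@3 c3@6, authorship 1.2..3.
After op 2 (add_cursor(5)): buffer="npnhjnf" (len 7), cursors c1@1 c2@3 c4@5 c3@6, authorship 1.2..3.
After op 3 (insert('a')): buffer="napnahjanaf" (len 11), cursors c1@2 c2@5 c4@8 c3@10, authorship 11.22..433.
After op 4 (move_right): buffer="napnahjanaf" (len 11), cursors c1@3 c2@6 c4@9 c3@11, authorship 11.22..433.
After op 5 (delete): buffer="nanajaa" (len 7), cursors c1@2 c2@4 c4@6 c3@7, authorship 1122.43
After op 6 (move_left): buffer="nanajaa" (len 7), cursors c1@1 c2@3 c4@5 c3@6, authorship 1122.43
After op 7 (insert('y')): buffer="nyanyajyaya" (len 11), cursors c1@2 c2@5 c4@8 c3@10, authorship 111222.4433
After op 8 (move_left): buffer="nyanyajyaya" (len 11), cursors c1@1 c2@4 c4@7 c3@9, authorship 111222.4433

Answer: nyanyajyaya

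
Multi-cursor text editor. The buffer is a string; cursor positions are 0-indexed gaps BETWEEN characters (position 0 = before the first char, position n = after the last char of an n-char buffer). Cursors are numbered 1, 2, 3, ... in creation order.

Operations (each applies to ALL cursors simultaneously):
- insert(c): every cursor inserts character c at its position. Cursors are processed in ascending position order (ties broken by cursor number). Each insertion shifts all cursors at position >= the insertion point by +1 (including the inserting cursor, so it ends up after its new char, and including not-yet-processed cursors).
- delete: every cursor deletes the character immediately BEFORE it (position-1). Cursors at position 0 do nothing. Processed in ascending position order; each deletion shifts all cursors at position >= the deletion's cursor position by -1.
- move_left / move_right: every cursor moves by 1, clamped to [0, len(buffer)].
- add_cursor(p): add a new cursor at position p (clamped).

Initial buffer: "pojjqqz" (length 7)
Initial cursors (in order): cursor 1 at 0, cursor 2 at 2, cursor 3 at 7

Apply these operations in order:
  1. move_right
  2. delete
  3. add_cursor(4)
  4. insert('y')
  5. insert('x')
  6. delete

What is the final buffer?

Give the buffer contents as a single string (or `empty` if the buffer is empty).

Answer: yoyjqqyy

Derivation:
After op 1 (move_right): buffer="pojjqqz" (len 7), cursors c1@1 c2@3 c3@7, authorship .......
After op 2 (delete): buffer="ojqq" (len 4), cursors c1@0 c2@1 c3@4, authorship ....
After op 3 (add_cursor(4)): buffer="ojqq" (len 4), cursors c1@0 c2@1 c3@4 c4@4, authorship ....
After op 4 (insert('y')): buffer="yoyjqqyy" (len 8), cursors c1@1 c2@3 c3@8 c4@8, authorship 1.2...34
After op 5 (insert('x')): buffer="yxoyxjqqyyxx" (len 12), cursors c1@2 c2@5 c3@12 c4@12, authorship 11.22...3434
After op 6 (delete): buffer="yoyjqqyy" (len 8), cursors c1@1 c2@3 c3@8 c4@8, authorship 1.2...34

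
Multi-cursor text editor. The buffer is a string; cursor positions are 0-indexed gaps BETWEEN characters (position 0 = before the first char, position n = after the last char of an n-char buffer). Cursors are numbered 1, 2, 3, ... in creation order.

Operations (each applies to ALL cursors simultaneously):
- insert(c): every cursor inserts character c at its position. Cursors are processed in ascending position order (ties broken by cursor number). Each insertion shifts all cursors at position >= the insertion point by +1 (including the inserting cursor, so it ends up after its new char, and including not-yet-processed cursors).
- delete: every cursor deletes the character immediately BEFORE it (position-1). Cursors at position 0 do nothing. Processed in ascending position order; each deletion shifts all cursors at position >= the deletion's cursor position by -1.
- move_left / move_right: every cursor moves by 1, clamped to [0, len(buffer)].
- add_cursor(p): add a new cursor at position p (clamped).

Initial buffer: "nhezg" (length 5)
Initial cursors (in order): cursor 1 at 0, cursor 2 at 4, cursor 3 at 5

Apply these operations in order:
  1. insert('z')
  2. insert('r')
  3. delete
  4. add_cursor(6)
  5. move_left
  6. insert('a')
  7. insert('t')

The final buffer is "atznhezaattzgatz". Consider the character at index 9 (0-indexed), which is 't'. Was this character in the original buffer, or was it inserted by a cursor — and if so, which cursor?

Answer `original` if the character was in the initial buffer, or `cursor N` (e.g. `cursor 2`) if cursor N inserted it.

After op 1 (insert('z')): buffer="znhezzgz" (len 8), cursors c1@1 c2@6 c3@8, authorship 1....2.3
After op 2 (insert('r')): buffer="zrnhezzrgzr" (len 11), cursors c1@2 c2@8 c3@11, authorship 11....22.33
After op 3 (delete): buffer="znhezzgz" (len 8), cursors c1@1 c2@6 c3@8, authorship 1....2.3
After op 4 (add_cursor(6)): buffer="znhezzgz" (len 8), cursors c1@1 c2@6 c4@6 c3@8, authorship 1....2.3
After op 5 (move_left): buffer="znhezzgz" (len 8), cursors c1@0 c2@5 c4@5 c3@7, authorship 1....2.3
After op 6 (insert('a')): buffer="aznhezaazgaz" (len 12), cursors c1@1 c2@8 c4@8 c3@11, authorship 11....242.33
After op 7 (insert('t')): buffer="atznhezaattzgatz" (len 16), cursors c1@2 c2@11 c4@11 c3@15, authorship 111....24242.333
Authorship (.=original, N=cursor N): 1 1 1 . . . . 2 4 2 4 2 . 3 3 3
Index 9: author = 2

Answer: cursor 2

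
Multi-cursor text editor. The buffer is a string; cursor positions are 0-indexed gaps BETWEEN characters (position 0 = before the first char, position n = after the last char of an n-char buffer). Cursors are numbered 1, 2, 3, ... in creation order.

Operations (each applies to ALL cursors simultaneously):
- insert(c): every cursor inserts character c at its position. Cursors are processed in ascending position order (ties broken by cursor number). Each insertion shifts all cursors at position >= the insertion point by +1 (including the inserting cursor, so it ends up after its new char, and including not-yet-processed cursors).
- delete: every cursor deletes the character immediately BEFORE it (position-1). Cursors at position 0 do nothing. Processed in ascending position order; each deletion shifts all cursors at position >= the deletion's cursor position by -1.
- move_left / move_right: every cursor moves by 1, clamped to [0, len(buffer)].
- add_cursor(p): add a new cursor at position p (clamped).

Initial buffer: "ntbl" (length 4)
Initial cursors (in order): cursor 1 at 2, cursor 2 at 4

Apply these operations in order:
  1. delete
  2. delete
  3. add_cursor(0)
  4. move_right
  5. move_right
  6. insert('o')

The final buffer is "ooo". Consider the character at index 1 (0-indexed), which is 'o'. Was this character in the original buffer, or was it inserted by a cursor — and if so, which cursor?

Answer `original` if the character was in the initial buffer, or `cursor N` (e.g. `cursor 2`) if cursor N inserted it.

Answer: cursor 2

Derivation:
After op 1 (delete): buffer="nb" (len 2), cursors c1@1 c2@2, authorship ..
After op 2 (delete): buffer="" (len 0), cursors c1@0 c2@0, authorship 
After op 3 (add_cursor(0)): buffer="" (len 0), cursors c1@0 c2@0 c3@0, authorship 
After op 4 (move_right): buffer="" (len 0), cursors c1@0 c2@0 c3@0, authorship 
After op 5 (move_right): buffer="" (len 0), cursors c1@0 c2@0 c3@0, authorship 
After op 6 (insert('o')): buffer="ooo" (len 3), cursors c1@3 c2@3 c3@3, authorship 123
Authorship (.=original, N=cursor N): 1 2 3
Index 1: author = 2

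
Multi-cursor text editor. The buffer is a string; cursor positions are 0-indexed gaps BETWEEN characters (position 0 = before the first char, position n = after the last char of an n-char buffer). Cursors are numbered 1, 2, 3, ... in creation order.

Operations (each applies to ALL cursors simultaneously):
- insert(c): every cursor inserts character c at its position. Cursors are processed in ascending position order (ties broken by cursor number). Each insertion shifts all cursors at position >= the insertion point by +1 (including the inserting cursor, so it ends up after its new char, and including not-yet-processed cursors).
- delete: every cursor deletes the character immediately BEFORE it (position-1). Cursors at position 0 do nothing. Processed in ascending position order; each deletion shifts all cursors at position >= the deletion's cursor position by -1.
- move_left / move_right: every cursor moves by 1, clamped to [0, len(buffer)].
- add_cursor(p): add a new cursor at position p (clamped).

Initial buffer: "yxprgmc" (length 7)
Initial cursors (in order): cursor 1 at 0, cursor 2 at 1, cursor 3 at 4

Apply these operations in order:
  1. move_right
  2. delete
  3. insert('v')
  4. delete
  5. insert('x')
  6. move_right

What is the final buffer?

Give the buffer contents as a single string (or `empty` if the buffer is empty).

Answer: xxprxmc

Derivation:
After op 1 (move_right): buffer="yxprgmc" (len 7), cursors c1@1 c2@2 c3@5, authorship .......
After op 2 (delete): buffer="prmc" (len 4), cursors c1@0 c2@0 c3@2, authorship ....
After op 3 (insert('v')): buffer="vvprvmc" (len 7), cursors c1@2 c2@2 c3@5, authorship 12..3..
After op 4 (delete): buffer="prmc" (len 4), cursors c1@0 c2@0 c3@2, authorship ....
After op 5 (insert('x')): buffer="xxprxmc" (len 7), cursors c1@2 c2@2 c3@5, authorship 12..3..
After op 6 (move_right): buffer="xxprxmc" (len 7), cursors c1@3 c2@3 c3@6, authorship 12..3..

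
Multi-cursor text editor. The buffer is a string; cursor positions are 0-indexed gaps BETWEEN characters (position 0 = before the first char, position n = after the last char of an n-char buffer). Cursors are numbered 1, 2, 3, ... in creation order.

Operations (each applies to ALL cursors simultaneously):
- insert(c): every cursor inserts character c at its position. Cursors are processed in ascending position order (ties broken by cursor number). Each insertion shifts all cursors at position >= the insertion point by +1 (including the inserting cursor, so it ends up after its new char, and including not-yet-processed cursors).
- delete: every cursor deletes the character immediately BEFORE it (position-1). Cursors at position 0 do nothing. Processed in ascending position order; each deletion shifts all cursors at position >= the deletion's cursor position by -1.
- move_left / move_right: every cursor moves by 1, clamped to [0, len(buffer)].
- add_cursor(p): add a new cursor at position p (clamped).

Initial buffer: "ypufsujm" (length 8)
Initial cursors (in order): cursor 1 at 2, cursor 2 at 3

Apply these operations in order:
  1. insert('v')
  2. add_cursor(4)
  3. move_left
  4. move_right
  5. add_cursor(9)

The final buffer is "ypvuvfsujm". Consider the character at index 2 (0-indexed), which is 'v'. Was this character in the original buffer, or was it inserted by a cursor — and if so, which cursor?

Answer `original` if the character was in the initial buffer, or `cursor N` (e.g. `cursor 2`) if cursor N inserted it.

After op 1 (insert('v')): buffer="ypvuvfsujm" (len 10), cursors c1@3 c2@5, authorship ..1.2.....
After op 2 (add_cursor(4)): buffer="ypvuvfsujm" (len 10), cursors c1@3 c3@4 c2@5, authorship ..1.2.....
After op 3 (move_left): buffer="ypvuvfsujm" (len 10), cursors c1@2 c3@3 c2@4, authorship ..1.2.....
After op 4 (move_right): buffer="ypvuvfsujm" (len 10), cursors c1@3 c3@4 c2@5, authorship ..1.2.....
After op 5 (add_cursor(9)): buffer="ypvuvfsujm" (len 10), cursors c1@3 c3@4 c2@5 c4@9, authorship ..1.2.....
Authorship (.=original, N=cursor N): . . 1 . 2 . . . . .
Index 2: author = 1

Answer: cursor 1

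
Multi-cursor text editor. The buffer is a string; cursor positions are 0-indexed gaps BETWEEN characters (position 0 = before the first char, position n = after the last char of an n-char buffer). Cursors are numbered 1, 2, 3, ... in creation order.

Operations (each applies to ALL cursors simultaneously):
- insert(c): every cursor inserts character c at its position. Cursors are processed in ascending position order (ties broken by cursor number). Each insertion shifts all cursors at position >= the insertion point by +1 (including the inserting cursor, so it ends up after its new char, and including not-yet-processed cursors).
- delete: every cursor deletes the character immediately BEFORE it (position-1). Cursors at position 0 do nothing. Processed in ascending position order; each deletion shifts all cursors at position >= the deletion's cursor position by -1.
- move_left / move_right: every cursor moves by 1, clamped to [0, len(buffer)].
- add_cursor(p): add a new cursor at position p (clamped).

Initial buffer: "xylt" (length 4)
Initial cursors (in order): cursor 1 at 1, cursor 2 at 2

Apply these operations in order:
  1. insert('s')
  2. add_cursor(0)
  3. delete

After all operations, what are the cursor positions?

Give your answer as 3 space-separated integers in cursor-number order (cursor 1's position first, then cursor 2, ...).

Answer: 1 2 0

Derivation:
After op 1 (insert('s')): buffer="xsyslt" (len 6), cursors c1@2 c2@4, authorship .1.2..
After op 2 (add_cursor(0)): buffer="xsyslt" (len 6), cursors c3@0 c1@2 c2@4, authorship .1.2..
After op 3 (delete): buffer="xylt" (len 4), cursors c3@0 c1@1 c2@2, authorship ....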